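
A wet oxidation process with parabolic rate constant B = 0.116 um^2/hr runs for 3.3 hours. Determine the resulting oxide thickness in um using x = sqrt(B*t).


Step 1: Compute B*t = 0.116 * 3.3 = 0.3828
Step 2: x = sqrt(0.3828)
x = 0.619 um


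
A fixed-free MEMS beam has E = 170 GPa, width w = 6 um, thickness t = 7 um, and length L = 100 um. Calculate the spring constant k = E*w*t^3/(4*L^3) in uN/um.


Step 1: Convert E to consistent units (1 GPa = 1000 uN/um^2).
E = 170 GPa = 170000 uN/um^2
Step 2: Compute t^3 = 7^3 = 343
Step 3: Compute L^3 = 100^3 = 1000000
Step 4: k = 170000 * 6 * 343 / (4 * 1000000)
k = 87.465 uN/um


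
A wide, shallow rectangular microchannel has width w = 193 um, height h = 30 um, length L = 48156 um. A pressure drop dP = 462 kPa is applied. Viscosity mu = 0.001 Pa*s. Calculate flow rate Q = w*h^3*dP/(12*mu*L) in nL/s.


Step 1: Convert all dimensions to SI (meters).
w = 193e-6 m, h = 30e-6 m, L = 48156e-6 m, dP = 462e3 Pa
Step 2: Q = w * h^3 * dP / (12 * mu * L)
Q = 193e-6 * (30e-6)^3 * 462e3 / (12 * 0.001 * 48156e-6) = 4.16611637e-09 m^3/s
Step 3: Convert Q from m^3/s to nL/s (1 m^3 = 1e12 nL, so multiply by 1e12).
Q = 4166.116 nL/s


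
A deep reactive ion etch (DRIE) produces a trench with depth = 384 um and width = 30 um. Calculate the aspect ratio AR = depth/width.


Step 1: AR = depth / width
Step 2: AR = 384 / 30
AR = 12.8


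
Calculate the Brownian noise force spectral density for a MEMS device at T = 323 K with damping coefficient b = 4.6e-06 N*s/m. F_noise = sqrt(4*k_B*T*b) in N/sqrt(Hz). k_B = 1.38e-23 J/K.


Step 1: Compute 4 * k_B * T * b
= 4 * 1.38e-23 * 323 * 4.6e-06
= 8.2016e-26 N^2/Hz
Step 2: F_noise = sqrt(8.2016e-26)
F_noise = 2.86e-13 N/sqrt(Hz)


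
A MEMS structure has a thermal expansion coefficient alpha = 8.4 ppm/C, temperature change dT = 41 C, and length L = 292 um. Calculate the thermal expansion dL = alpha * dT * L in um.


Step 1: Convert CTE: alpha = 8.4 ppm/C = 8.4e-6 /C
Step 2: dL = 8.4e-6 * 41 * 292
dL = 0.1006 um


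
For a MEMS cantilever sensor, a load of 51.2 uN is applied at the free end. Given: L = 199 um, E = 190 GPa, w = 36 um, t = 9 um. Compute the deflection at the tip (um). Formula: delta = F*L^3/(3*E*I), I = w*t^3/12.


Step 1: Calculate the second moment of area.
I = w * t^3 / 12 = 36 * 9^3 / 12 = 2187.0 um^4
Step 2: Convert E to consistent units (1 GPa = 1000 uN/um^2).
E = 190 GPa = 190000 uN/um^2
Step 3: Calculate tip deflection.
delta = F * L^3 / (3 * E * I)
delta = 51.2 * 199^3 / (3 * 190000 * 2187.0)
delta = 0.3237 um


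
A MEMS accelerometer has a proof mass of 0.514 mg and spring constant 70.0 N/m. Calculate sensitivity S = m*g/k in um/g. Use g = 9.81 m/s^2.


Step 1: Convert mass: m = 0.514 mg = 5.14e-07 kg
Step 2: S = m * g / k = 5.14e-07 * 9.81 / 70.0
Step 3: S = 7.20e-08 m/g
Step 4: Convert to um/g: S = 0.072 um/g


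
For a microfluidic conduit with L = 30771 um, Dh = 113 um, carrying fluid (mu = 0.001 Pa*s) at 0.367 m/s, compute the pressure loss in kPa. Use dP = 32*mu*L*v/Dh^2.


Step 1: Convert to SI: L = 30771e-6 m, Dh = 113e-6 m
Step 2: dP = 32 * 0.001 * 30771e-6 * 0.367 / (113e-6)^2
Step 3: dP = 28300.93 Pa
Step 4: Convert to kPa: dP = 28.3 kPa


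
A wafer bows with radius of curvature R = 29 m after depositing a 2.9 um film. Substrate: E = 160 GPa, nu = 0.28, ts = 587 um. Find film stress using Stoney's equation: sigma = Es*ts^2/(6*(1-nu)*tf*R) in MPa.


Step 1: Compute numerator: Es * ts^2 = 160 * 587^2 = 55131040 (GPa*um^2)
Step 2: Compute denominator (R in um): 6*(1-nu)*tf*R = 6*0.72*2.9*29e6 = 363312000.0 (um^2)
Step 3: sigma (GPa) = 55131040 / 363312000.0 = 1.51746e-01 GPa
Step 4: Convert to MPa (x1000): sigma = 151.7 MPa


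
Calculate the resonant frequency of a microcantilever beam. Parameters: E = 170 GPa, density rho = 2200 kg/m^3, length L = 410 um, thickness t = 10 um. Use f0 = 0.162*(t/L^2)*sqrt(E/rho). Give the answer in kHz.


Step 1: Convert units to SI.
t_SI = 10e-6 m, L_SI = 410e-6 m
Step 2: Calculate sqrt(E/rho).
sqrt(170e9 / 2200) = 8790.49 m/s
Step 3: Compute f0.
f0 = 0.162 * 10e-6 / (410e-6)^2 * 8790.49 = 84715.0 Hz = 84.72 kHz


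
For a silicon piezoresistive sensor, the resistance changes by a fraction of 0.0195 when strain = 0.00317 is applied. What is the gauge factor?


Step 1: Identify values.
dR/R = 0.0195, strain = 0.00317
Step 2: GF = (dR/R) / strain = 0.0195 / 0.00317
GF = 6.2


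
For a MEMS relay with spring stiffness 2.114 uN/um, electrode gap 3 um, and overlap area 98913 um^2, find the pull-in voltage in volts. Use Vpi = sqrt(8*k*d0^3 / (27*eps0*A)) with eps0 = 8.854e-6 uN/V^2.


Step 1: Compute numerator: 8 * k * d0^3 = 8 * 2.114 * 3^3 = 456.624
Step 2: Compute denominator: 27 * eps0 * A = 27 * 8.854e-6 * 98913 = 23.645944
Step 3: Vpi = sqrt(456.624 / 23.645944)
Vpi = 4.39 V


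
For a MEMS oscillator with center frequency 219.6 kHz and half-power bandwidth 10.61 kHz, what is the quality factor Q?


Step 1: Q = f0 / bandwidth
Step 2: Q = 219.6 / 10.61
Q = 20.7


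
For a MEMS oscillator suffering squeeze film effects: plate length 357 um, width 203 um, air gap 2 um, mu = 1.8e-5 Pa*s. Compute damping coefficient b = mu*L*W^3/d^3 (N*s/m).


Step 1: Convert to SI.
L = 357e-6 m, W = 203e-6 m, d = 2e-6 m
Step 2: W^3 = (203e-6)^3 = 8.37e-12 m^3
Step 3: d^3 = (2e-6)^3 = 8.00e-18 m^3
Step 4: b = 1.8e-5 * 357e-6 * 8.37e-12 / 8.00e-18
b = 6.72e-03 N*s/m


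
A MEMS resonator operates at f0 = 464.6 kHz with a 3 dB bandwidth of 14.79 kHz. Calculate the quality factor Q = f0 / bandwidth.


Step 1: Q = f0 / bandwidth
Step 2: Q = 464.6 / 14.79
Q = 31.4


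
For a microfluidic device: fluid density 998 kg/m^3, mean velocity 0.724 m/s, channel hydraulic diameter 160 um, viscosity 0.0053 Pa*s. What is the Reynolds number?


Step 1: Convert Dh to meters: Dh = 160e-6 m
Step 2: Re = rho * v * Dh / mu
Re = 998 * 0.724 * 160e-6 / 0.0053
Re = 21.813


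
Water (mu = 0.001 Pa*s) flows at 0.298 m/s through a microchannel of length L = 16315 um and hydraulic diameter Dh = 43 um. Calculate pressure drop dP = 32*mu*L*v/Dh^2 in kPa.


Step 1: Convert to SI: L = 16315e-6 m, Dh = 43e-6 m
Step 2: dP = 32 * 0.001 * 16315e-6 * 0.298 / (43e-6)^2
Step 3: dP = 84142.69 Pa
Step 4: Convert to kPa: dP = 84.14 kPa


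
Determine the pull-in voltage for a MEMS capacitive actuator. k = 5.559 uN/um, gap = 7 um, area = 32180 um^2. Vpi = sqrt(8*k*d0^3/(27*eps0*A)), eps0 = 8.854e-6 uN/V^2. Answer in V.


Step 1: Compute numerator: 8 * k * d0^3 = 8 * 5.559 * 7^3 = 15253.896
Step 2: Compute denominator: 27 * eps0 * A = 27 * 8.854e-6 * 32180 = 7.692886
Step 3: Vpi = sqrt(15253.896 / 7.692886)
Vpi = 44.53 V


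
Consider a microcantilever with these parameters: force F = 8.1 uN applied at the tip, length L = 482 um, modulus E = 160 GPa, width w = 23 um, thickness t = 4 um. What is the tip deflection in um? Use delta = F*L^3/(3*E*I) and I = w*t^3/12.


Step 1: Calculate the second moment of area.
I = w * t^3 / 12 = 23 * 4^3 / 12 = 122.6667 um^4
Step 2: Convert E to consistent units (1 GPa = 1000 uN/um^2).
E = 160 GPa = 160000 uN/um^2
Step 3: Calculate tip deflection.
delta = F * L^3 / (3 * E * I)
delta = 8.1 * 482^3 / (3 * 160000 * 122.6667)
delta = 15.4049 um


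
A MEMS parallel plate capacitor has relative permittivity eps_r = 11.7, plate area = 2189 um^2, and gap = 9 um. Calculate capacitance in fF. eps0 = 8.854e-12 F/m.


Step 1: Convert area to m^2: A = 2189e-12 m^2
Step 2: Convert gap to m: d = 9e-6 m
Step 3: C = eps0 * eps_r * A / d
C = 8.854e-12 * 11.7 * 2189e-12 / 9e-6
Step 4: Convert to fF (multiply by 1e15).
C = 25.2 fF


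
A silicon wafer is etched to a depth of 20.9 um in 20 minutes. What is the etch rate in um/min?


Step 1: Etch rate = depth / time
Step 2: rate = 20.9 / 20
rate = 1.045 um/min


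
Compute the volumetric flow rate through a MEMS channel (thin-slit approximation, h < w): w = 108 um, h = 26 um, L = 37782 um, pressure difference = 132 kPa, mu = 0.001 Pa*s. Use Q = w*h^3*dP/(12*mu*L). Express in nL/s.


Step 1: Convert all dimensions to SI (meters).
w = 108e-6 m, h = 26e-6 m, L = 37782e-6 m, dP = 132e3 Pa
Step 2: Q = w * h^3 * dP / (12 * mu * L)
Q = 108e-6 * (26e-6)^3 * 132e3 / (12 * 0.001 * 37782e-6) = 5.5265174e-10 m^3/s
Step 3: Convert Q from m^3/s to nL/s (1 m^3 = 1e12 nL, so multiply by 1e12).
Q = 552.652 nL/s


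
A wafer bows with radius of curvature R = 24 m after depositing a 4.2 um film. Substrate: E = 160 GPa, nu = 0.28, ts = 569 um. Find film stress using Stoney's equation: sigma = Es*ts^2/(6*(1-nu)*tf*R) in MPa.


Step 1: Compute numerator: Es * ts^2 = 160 * 569^2 = 51801760 (GPa*um^2)
Step 2: Compute denominator (R in um): 6*(1-nu)*tf*R = 6*0.72*4.2*24e6 = 435456000.0 (um^2)
Step 3: sigma (GPa) = 51801760 / 435456000.0 = 1.1896e-01 GPa
Step 4: Convert to MPa (x1000): sigma = 119.0 MPa


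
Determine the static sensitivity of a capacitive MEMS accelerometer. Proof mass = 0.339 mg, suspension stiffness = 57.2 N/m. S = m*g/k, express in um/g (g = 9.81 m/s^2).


Step 1: Convert mass: m = 0.339 mg = 3.39e-07 kg
Step 2: S = m * g / k = 3.39e-07 * 9.81 / 57.2
Step 3: S = 5.81e-08 m/g
Step 4: Convert to um/g: S = 0.058 um/g


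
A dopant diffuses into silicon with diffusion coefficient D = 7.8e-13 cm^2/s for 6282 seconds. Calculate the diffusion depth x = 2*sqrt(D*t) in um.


Step 1: Compute D*t = 7.8e-13 * 6282 = 4.89996e-09 cm^2
Step 2: sqrt(D*t) = 7e-05 cm
Step 3: x = 2 * 7e-05 cm = 1.4e-04 cm
Step 4: Convert to um (1 cm = 1e4 um): x = 1.4 um


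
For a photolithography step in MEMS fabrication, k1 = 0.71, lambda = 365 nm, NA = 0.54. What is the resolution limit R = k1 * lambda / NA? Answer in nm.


Step 1: Identify values: k1 = 0.71, lambda = 365 nm, NA = 0.54
Step 2: R = k1 * lambda / NA
R = 0.71 * 365 / 0.54
R = 479.9 nm


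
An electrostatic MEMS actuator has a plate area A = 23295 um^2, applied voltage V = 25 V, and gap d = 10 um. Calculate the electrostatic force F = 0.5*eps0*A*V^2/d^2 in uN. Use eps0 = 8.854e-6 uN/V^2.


Step 1: Identify parameters.
eps0 = 8.854e-6 uN/V^2, A = 23295 um^2, V = 25 V, d = 10 um
Step 2: Compute V^2 = 25^2 = 625
Step 3: Compute d^2 = 10^2 = 100
Step 4: F = 0.5 * 8.854e-6 * 23295 * 625 / 100
F = 0.645 uN


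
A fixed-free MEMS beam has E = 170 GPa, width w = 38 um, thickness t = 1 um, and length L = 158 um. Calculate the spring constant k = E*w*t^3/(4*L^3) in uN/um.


Step 1: Convert E to consistent units (1 GPa = 1000 uN/um^2).
E = 170 GPa = 170000 uN/um^2
Step 2: Compute t^3 = 1^3 = 1
Step 3: Compute L^3 = 158^3 = 3944312
Step 4: k = 170000 * 38 * 1 / (4 * 3944312)
k = 0.4095 uN/um


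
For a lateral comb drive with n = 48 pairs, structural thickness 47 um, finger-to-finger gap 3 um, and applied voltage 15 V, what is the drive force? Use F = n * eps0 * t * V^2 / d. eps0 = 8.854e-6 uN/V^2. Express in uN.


Step 1: Parameters: n=48, eps0=8.854e-6 uN/V^2, t=47 um, V=15 V, d=3 um
Step 2: V^2 = 225
Step 3: F = 48 * 8.854e-6 * 47 * 225 / 3
F = 1.498 uN


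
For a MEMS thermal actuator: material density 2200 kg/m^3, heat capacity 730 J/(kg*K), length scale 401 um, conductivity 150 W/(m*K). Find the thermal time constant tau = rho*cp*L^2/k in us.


Step 1: Convert L to m: L = 401e-6 m
Step 2: L^2 = (401e-6)^2 = 1.60801e-07 m^2
Step 3: tau = 2200 * 730 * 1.60801e-07 / 150 = 1.72164271e-03 s
Step 4: Convert to microseconds (multiply by 1e6).
tau = 1721.643 us


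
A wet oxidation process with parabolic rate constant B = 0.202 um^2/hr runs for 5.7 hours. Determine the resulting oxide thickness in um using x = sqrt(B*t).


Step 1: Compute B*t = 0.202 * 5.7 = 1.1514
Step 2: x = sqrt(1.1514)
x = 1.073 um


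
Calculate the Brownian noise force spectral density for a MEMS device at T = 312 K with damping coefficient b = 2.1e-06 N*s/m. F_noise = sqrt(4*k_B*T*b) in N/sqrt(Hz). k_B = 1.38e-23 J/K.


Step 1: Compute 4 * k_B * T * b
= 4 * 1.38e-23 * 312 * 2.1e-06
= 3.6167e-26 N^2/Hz
Step 2: F_noise = sqrt(3.6167e-26)
F_noise = 1.90e-13 N/sqrt(Hz)


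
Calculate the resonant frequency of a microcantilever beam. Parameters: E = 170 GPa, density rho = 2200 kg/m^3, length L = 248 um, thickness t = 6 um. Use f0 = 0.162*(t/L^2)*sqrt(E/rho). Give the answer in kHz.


Step 1: Convert units to SI.
t_SI = 6e-6 m, L_SI = 248e-6 m
Step 2: Calculate sqrt(E/rho).
sqrt(170e9 / 2200) = 8790.49 m/s
Step 3: Compute f0.
f0 = 0.162 * 6e-6 / (248e-6)^2 * 8790.49 = 138923.6 Hz = 138.92 kHz


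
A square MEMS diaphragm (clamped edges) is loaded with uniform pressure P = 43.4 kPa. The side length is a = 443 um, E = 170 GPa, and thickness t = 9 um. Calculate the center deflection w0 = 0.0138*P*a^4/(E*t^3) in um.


Step 1: Convert pressure to compatible units (E is in GPa, so P in GPa).
P = 43.4 kPa = 43.4e-6 GPa
Step 2: Compute numerator: 0.0138 * P * a^4.
a^4 = 443^4 = 38513670001
numerator = 0.0138 * 43.4e-6 * 38513670001 = 2.30666e+04
Step 3: Compute denominator: E * t^3 = 170 * 9^3 = 123930
Step 4: w0 = numerator / denominator = 2.30666e+04 / 123930 = 0.1861 um


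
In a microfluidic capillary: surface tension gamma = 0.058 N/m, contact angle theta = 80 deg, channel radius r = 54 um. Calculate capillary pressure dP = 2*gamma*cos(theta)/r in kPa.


Step 1: cos(80 deg) = 0.1736
Step 2: Convert r to m: r = 54e-6 m
Step 3: dP = 2 * 0.058 * 0.1736 / 54e-6 = 372.9 Pa
Step 4: Convert Pa to kPa (divide by 1000).
dP = 0.37 kPa


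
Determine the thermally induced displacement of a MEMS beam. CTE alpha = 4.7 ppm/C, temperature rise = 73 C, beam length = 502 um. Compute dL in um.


Step 1: Convert CTE: alpha = 4.7 ppm/C = 4.7e-6 /C
Step 2: dL = 4.7e-6 * 73 * 502
dL = 0.1722 um


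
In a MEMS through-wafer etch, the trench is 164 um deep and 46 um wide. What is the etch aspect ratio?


Step 1: AR = depth / width
Step 2: AR = 164 / 46
AR = 3.6


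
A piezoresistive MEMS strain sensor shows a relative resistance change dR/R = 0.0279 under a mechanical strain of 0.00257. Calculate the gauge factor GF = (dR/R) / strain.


Step 1: Identify values.
dR/R = 0.0279, strain = 0.00257
Step 2: GF = (dR/R) / strain = 0.0279 / 0.00257
GF = 10.9


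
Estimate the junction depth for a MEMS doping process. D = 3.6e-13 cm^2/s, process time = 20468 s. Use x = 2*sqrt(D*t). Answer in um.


Step 1: Compute D*t = 3.6e-13 * 20468 = 7.36848e-09 cm^2
Step 2: sqrt(D*t) = 8.58399e-05 cm
Step 3: x = 2 * 8.58399e-05 cm = 1.716798e-04 cm
Step 4: Convert to um (1 cm = 1e4 um): x = 1.717 um


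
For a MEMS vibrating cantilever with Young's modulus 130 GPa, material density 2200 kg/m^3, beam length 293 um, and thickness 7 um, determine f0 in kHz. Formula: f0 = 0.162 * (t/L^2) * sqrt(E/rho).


Step 1: Convert units to SI.
t_SI = 7e-6 m, L_SI = 293e-6 m
Step 2: Calculate sqrt(E/rho).
sqrt(130e9 / 2200) = 7687.06 m/s
Step 3: Compute f0.
f0 = 0.162 * 7e-6 / (293e-6)^2 * 7687.06 = 101540.2 Hz = 101.54 kHz


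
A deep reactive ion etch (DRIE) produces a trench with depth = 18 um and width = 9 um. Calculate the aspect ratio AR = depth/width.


Step 1: AR = depth / width
Step 2: AR = 18 / 9
AR = 2.0


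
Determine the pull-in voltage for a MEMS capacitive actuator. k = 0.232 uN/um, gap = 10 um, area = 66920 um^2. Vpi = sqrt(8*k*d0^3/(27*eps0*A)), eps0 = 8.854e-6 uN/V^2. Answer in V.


Step 1: Compute numerator: 8 * k * d0^3 = 8 * 0.232 * 10^3 = 1856.0
Step 2: Compute denominator: 27 * eps0 * A = 27 * 8.854e-6 * 66920 = 15.997761
Step 3: Vpi = sqrt(1856.0 / 15.997761)
Vpi = 10.77 V


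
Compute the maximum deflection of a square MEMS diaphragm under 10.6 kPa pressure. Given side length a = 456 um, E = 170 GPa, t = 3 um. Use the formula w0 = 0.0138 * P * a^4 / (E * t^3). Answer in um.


Step 1: Convert pressure to compatible units (E is in GPa, so P in GPa).
P = 10.6 kPa = 10.6e-6 GPa
Step 2: Compute numerator: 0.0138 * P * a^4.
a^4 = 456^4 = 43237380096
numerator = 0.0138 * 10.6e-6 * 43237380096 = 6.324764e+03
Step 3: Compute denominator: E * t^3 = 170 * 3^3 = 4590
Step 4: w0 = numerator / denominator = 6.324764e+03 / 4590 = 1.3779 um


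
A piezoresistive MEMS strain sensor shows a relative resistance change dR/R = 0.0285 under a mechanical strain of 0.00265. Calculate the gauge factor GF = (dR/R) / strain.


Step 1: Identify values.
dR/R = 0.0285, strain = 0.00265
Step 2: GF = (dR/R) / strain = 0.0285 / 0.00265
GF = 10.8


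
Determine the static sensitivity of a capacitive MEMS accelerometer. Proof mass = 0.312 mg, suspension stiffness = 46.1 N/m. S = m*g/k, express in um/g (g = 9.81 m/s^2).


Step 1: Convert mass: m = 0.312 mg = 3.12e-07 kg
Step 2: S = m * g / k = 3.12e-07 * 9.81 / 46.1
Step 3: S = 6.64e-08 m/g
Step 4: Convert to um/g: S = 0.066 um/g


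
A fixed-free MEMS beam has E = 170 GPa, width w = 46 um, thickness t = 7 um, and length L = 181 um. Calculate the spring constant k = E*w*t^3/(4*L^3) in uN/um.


Step 1: Convert E to consistent units (1 GPa = 1000 uN/um^2).
E = 170 GPa = 170000 uN/um^2
Step 2: Compute t^3 = 7^3 = 343
Step 3: Compute L^3 = 181^3 = 5929741
Step 4: k = 170000 * 46 * 343 / (4 * 5929741)
k = 113.085 uN/um


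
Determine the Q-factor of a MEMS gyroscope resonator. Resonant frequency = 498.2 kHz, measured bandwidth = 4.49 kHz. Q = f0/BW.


Step 1: Q = f0 / bandwidth
Step 2: Q = 498.2 / 4.49
Q = 111.0


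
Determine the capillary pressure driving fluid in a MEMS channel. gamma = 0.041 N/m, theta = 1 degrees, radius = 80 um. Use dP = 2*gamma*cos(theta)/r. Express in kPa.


Step 1: cos(1 deg) = 0.9998
Step 2: Convert r to m: r = 80e-6 m
Step 3: dP = 2 * 0.041 * 0.9998 / 80e-6 = 1024.8 Pa
Step 4: Convert Pa to kPa (divide by 1000).
dP = 1.02 kPa


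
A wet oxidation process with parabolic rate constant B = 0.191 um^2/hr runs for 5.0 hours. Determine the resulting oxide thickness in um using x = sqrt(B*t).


Step 1: Compute B*t = 0.191 * 5.0 = 0.955
Step 2: x = sqrt(0.955)
x = 0.977 um


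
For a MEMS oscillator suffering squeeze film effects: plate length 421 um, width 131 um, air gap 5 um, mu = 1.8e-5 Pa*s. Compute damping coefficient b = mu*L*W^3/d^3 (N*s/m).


Step 1: Convert to SI.
L = 421e-6 m, W = 131e-6 m, d = 5e-6 m
Step 2: W^3 = (131e-6)^3 = 2.25e-12 m^3
Step 3: d^3 = (5e-6)^3 = 1.25e-16 m^3
Step 4: b = 1.8e-5 * 421e-6 * 2.25e-12 / 1.25e-16
b = 1.36e-04 N*s/m


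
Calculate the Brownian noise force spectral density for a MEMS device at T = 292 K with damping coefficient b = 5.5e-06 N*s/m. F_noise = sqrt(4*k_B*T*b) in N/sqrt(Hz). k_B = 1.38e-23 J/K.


Step 1: Compute 4 * k_B * T * b
= 4 * 1.38e-23 * 292 * 5.5e-06
= 8.8651e-26 N^2/Hz
Step 2: F_noise = sqrt(8.8651e-26)
F_noise = 2.98e-13 N/sqrt(Hz)


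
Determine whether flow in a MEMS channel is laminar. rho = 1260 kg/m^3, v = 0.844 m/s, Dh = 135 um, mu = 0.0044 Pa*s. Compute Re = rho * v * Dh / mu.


Step 1: Convert Dh to meters: Dh = 135e-6 m
Step 2: Re = rho * v * Dh / mu
Re = 1260 * 0.844 * 135e-6 / 0.0044
Re = 32.628
Since Re = 32.628 is below ~2300, the flow is laminar.


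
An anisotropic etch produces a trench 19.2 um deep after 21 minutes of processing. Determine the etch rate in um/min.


Step 1: Etch rate = depth / time
Step 2: rate = 19.2 / 21
rate = 0.914 um/min


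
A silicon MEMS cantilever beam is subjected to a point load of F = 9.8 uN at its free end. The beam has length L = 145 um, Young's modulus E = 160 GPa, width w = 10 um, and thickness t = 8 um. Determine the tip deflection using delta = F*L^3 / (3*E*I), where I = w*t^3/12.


Step 1: Calculate the second moment of area.
I = w * t^3 / 12 = 10 * 8^3 / 12 = 426.6667 um^4
Step 2: Convert E to consistent units (1 GPa = 1000 uN/um^2).
E = 160 GPa = 160000 uN/um^2
Step 3: Calculate tip deflection.
delta = F * L^3 / (3 * E * I)
delta = 9.8 * 145^3 / (3 * 160000 * 426.6667)
delta = 0.1459 um


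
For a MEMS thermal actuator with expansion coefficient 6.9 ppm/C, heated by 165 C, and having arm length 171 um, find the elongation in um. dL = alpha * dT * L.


Step 1: Convert CTE: alpha = 6.9 ppm/C = 6.9e-6 /C
Step 2: dL = 6.9e-6 * 165 * 171
dL = 0.1947 um


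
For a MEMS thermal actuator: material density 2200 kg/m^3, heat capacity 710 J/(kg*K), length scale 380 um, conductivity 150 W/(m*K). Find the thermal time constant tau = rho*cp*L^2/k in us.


Step 1: Convert L to m: L = 380e-6 m
Step 2: L^2 = (380e-6)^2 = 1.444e-07 m^2
Step 3: tau = 2200 * 710 * 1.444e-07 / 150 = 1.50368533e-03 s
Step 4: Convert to microseconds (multiply by 1e6).
tau = 1503.685 us


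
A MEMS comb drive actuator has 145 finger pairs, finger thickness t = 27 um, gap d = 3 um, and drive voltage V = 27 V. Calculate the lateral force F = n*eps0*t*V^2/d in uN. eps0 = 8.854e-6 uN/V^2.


Step 1: Parameters: n=145, eps0=8.854e-6 uN/V^2, t=27 um, V=27 V, d=3 um
Step 2: V^2 = 729
Step 3: F = 145 * 8.854e-6 * 27 * 729 / 3
F = 8.423 uN


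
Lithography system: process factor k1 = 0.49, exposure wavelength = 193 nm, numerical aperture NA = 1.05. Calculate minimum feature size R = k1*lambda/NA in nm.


Step 1: Identify values: k1 = 0.49, lambda = 193 nm, NA = 1.05
Step 2: R = k1 * lambda / NA
R = 0.49 * 193 / 1.05
R = 90.1 nm


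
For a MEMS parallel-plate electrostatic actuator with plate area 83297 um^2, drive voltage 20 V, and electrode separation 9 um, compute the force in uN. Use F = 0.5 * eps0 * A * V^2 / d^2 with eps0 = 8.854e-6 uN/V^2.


Step 1: Identify parameters.
eps0 = 8.854e-6 uN/V^2, A = 83297 um^2, V = 20 V, d = 9 um
Step 2: Compute V^2 = 20^2 = 400
Step 3: Compute d^2 = 9^2 = 81
Step 4: F = 0.5 * 8.854e-6 * 83297 * 400 / 81
F = 1.821 uN


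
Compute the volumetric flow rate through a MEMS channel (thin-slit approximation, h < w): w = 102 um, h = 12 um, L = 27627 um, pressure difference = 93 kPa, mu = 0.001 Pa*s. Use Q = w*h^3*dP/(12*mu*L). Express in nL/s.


Step 1: Convert all dimensions to SI (meters).
w = 102e-6 m, h = 12e-6 m, L = 27627e-6 m, dP = 93e3 Pa
Step 2: Q = w * h^3 * dP / (12 * mu * L)
Q = 102e-6 * (12e-6)^3 * 93e3 / (12 * 0.001 * 27627e-6) = 4.94438e-11 m^3/s
Step 3: Convert Q from m^3/s to nL/s (1 m^3 = 1e12 nL, so multiply by 1e12).
Q = 49.444 nL/s


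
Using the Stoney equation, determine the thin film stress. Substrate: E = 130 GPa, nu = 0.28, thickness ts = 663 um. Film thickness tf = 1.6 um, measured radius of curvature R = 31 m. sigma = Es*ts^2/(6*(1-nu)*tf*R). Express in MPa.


Step 1: Compute numerator: Es * ts^2 = 130 * 663^2 = 57143970 (GPa*um^2)
Step 2: Compute denominator (R in um): 6*(1-nu)*tf*R = 6*0.72*1.6*31e6 = 214272000.0 (um^2)
Step 3: sigma (GPa) = 57143970 / 214272000.0 = 2.66689e-01 GPa
Step 4: Convert to MPa (x1000): sigma = 266.7 MPa


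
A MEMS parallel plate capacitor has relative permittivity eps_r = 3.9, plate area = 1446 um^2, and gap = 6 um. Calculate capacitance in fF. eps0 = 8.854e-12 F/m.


Step 1: Convert area to m^2: A = 1446e-12 m^2
Step 2: Convert gap to m: d = 6e-6 m
Step 3: C = eps0 * eps_r * A / d
C = 8.854e-12 * 3.9 * 1446e-12 / 6e-6
Step 4: Convert to fF (multiply by 1e15).
C = 8.32 fF


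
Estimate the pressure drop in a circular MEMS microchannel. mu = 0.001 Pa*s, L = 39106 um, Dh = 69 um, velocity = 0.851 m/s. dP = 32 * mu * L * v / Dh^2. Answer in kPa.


Step 1: Convert to SI: L = 39106e-6 m, Dh = 69e-6 m
Step 2: dP = 32 * 0.001 * 39106e-6 * 0.851 / (69e-6)^2
Step 3: dP = 223678.76 Pa
Step 4: Convert to kPa: dP = 223.68 kPa


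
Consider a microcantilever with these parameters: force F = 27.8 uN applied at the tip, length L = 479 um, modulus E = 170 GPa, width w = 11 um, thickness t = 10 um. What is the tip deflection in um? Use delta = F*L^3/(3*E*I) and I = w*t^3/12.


Step 1: Calculate the second moment of area.
I = w * t^3 / 12 = 11 * 10^3 / 12 = 916.6667 um^4
Step 2: Convert E to consistent units (1 GPa = 1000 uN/um^2).
E = 170 GPa = 170000 uN/um^2
Step 3: Calculate tip deflection.
delta = F * L^3 / (3 * E * I)
delta = 27.8 * 479^3 / (3 * 170000 * 916.6667)
delta = 6.5354 um


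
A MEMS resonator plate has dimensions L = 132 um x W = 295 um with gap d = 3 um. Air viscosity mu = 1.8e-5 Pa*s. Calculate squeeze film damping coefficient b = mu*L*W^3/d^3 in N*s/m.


Step 1: Convert to SI.
L = 132e-6 m, W = 295e-6 m, d = 3e-6 m
Step 2: W^3 = (295e-6)^3 = 2.57e-11 m^3
Step 3: d^3 = (3e-6)^3 = 2.70e-17 m^3
Step 4: b = 1.8e-5 * 132e-6 * 2.57e-11 / 2.70e-17
b = 2.26e-03 N*s/m


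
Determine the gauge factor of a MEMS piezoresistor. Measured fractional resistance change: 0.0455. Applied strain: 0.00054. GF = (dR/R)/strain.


Step 1: Identify values.
dR/R = 0.0455, strain = 0.00054
Step 2: GF = (dR/R) / strain = 0.0455 / 0.00054
GF = 84.3


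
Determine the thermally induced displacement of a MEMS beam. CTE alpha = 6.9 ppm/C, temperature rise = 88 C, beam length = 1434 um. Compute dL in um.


Step 1: Convert CTE: alpha = 6.9 ppm/C = 6.9e-6 /C
Step 2: dL = 6.9e-6 * 88 * 1434
dL = 0.8707 um


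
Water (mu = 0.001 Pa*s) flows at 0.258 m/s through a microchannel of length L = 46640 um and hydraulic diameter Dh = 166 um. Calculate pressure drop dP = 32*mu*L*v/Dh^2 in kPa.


Step 1: Convert to SI: L = 46640e-6 m, Dh = 166e-6 m
Step 2: dP = 32 * 0.001 * 46640e-6 * 0.258 / (166e-6)^2
Step 3: dP = 13973.72 Pa
Step 4: Convert to kPa: dP = 13.97 kPa


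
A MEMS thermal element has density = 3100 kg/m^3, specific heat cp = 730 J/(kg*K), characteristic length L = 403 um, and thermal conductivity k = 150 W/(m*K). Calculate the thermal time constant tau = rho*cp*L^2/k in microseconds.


Step 1: Convert L to m: L = 403e-6 m
Step 2: L^2 = (403e-6)^2 = 1.62409e-07 m^2
Step 3: tau = 3100 * 730 * 1.62409e-07 / 150 = 2.4502104e-03 s
Step 4: Convert to microseconds (multiply by 1e6).
tau = 2450.21 us


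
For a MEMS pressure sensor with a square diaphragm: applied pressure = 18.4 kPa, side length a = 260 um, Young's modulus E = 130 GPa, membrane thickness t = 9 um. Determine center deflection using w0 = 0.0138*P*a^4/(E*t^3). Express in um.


Step 1: Convert pressure to compatible units (E is in GPa, so P in GPa).
P = 18.4 kPa = 18.4e-6 GPa
Step 2: Compute numerator: 0.0138 * P * a^4.
a^4 = 260^4 = 4569760000
numerator = 0.0138 * 18.4e-6 * 4569760000 = 1.1604e+03
Step 3: Compute denominator: E * t^3 = 130 * 9^3 = 94770
Step 4: w0 = numerator / denominator = 1.1604e+03 / 94770 = 0.0122 um


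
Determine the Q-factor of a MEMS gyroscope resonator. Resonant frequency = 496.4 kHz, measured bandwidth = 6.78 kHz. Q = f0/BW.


Step 1: Q = f0 / bandwidth
Step 2: Q = 496.4 / 6.78
Q = 73.2


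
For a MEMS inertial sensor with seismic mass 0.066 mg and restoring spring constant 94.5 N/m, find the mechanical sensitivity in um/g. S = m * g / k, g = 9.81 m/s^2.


Step 1: Convert mass: m = 0.066 mg = 6.60e-08 kg
Step 2: S = m * g / k = 6.60e-08 * 9.81 / 94.5
Step 3: S = 6.85e-09 m/g
Step 4: Convert to um/g: S = 0.007 um/g


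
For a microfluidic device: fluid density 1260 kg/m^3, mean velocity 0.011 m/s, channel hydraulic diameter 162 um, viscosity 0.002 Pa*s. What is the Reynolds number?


Step 1: Convert Dh to meters: Dh = 162e-6 m
Step 2: Re = rho * v * Dh / mu
Re = 1260 * 0.011 * 162e-6 / 0.002
Re = 1.123


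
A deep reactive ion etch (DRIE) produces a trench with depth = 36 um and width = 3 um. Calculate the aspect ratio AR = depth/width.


Step 1: AR = depth / width
Step 2: AR = 36 / 3
AR = 12.0


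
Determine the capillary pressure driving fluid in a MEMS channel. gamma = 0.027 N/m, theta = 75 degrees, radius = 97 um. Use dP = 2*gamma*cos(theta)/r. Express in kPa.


Step 1: cos(75 deg) = 0.2588
Step 2: Convert r to m: r = 97e-6 m
Step 3: dP = 2 * 0.027 * 0.2588 / 97e-6 = 144.1 Pa
Step 4: Convert Pa to kPa (divide by 1000).
dP = 0.14 kPa


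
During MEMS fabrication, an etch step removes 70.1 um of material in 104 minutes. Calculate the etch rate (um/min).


Step 1: Etch rate = depth / time
Step 2: rate = 70.1 / 104
rate = 0.674 um/min


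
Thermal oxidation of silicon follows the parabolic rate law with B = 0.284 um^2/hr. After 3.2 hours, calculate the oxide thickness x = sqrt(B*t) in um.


Step 1: Compute B*t = 0.284 * 3.2 = 0.9088
Step 2: x = sqrt(0.9088)
x = 0.953 um


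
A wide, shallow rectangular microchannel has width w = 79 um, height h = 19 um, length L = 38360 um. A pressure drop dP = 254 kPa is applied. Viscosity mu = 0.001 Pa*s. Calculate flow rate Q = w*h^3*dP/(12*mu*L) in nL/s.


Step 1: Convert all dimensions to SI (meters).
w = 79e-6 m, h = 19e-6 m, L = 38360e-6 m, dP = 254e3 Pa
Step 2: Q = w * h^3 * dP / (12 * mu * L)
Q = 79e-6 * (19e-6)^3 * 254e3 / (12 * 0.001 * 38360e-6) = 2.9899351e-10 m^3/s
Step 3: Convert Q from m^3/s to nL/s (1 m^3 = 1e12 nL, so multiply by 1e12).
Q = 298.994 nL/s


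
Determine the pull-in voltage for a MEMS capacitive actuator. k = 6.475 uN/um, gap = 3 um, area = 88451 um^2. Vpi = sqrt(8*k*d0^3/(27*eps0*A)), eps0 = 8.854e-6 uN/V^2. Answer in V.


Step 1: Compute numerator: 8 * k * d0^3 = 8 * 6.475 * 3^3 = 1398.6
Step 2: Compute denominator: 27 * eps0 * A = 27 * 8.854e-6 * 88451 = 21.144919
Step 3: Vpi = sqrt(1398.6 / 21.144919)
Vpi = 8.13 V


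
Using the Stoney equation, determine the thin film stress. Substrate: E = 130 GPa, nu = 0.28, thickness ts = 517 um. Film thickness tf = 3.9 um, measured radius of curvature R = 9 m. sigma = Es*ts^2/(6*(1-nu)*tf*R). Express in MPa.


Step 1: Compute numerator: Es * ts^2 = 130 * 517^2 = 34747570 (GPa*um^2)
Step 2: Compute denominator (R in um): 6*(1-nu)*tf*R = 6*0.72*3.9*9e6 = 151632000.0 (um^2)
Step 3: sigma (GPa) = 34747570 / 151632000.0 = 2.29157e-01 GPa
Step 4: Convert to MPa (x1000): sigma = 229.2 MPa


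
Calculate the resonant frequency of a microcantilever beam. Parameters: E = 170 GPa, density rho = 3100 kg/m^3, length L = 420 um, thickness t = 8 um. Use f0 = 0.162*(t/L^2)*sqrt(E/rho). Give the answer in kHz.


Step 1: Convert units to SI.
t_SI = 8e-6 m, L_SI = 420e-6 m
Step 2: Calculate sqrt(E/rho).
sqrt(170e9 / 3100) = 7405.32 m/s
Step 3: Compute f0.
f0 = 0.162 * 8e-6 / (420e-6)^2 * 7405.32 = 54406.4 Hz = 54.41 kHz


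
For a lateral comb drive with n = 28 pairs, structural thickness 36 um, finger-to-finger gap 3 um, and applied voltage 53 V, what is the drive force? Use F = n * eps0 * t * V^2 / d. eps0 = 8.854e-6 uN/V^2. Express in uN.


Step 1: Parameters: n=28, eps0=8.854e-6 uN/V^2, t=36 um, V=53 V, d=3 um
Step 2: V^2 = 2809
Step 3: F = 28 * 8.854e-6 * 36 * 2809 / 3
F = 8.357 uN


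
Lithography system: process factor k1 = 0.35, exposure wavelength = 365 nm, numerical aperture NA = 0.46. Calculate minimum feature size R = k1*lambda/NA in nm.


Step 1: Identify values: k1 = 0.35, lambda = 365 nm, NA = 0.46
Step 2: R = k1 * lambda / NA
R = 0.35 * 365 / 0.46
R = 277.7 nm


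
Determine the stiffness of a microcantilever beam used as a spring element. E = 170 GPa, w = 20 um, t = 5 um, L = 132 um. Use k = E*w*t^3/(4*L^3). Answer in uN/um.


Step 1: Convert E to consistent units (1 GPa = 1000 uN/um^2).
E = 170 GPa = 170000 uN/um^2
Step 2: Compute t^3 = 5^3 = 125
Step 3: Compute L^3 = 132^3 = 2299968
Step 4: k = 170000 * 20 * 125 / (4 * 2299968)
k = 46.1963 uN/um


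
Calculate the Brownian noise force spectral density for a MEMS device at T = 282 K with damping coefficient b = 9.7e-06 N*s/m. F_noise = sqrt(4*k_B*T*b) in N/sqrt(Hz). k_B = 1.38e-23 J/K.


Step 1: Compute 4 * k_B * T * b
= 4 * 1.38e-23 * 282 * 9.7e-06
= 1.5099e-25 N^2/Hz
Step 2: F_noise = sqrt(1.5099e-25)
F_noise = 3.89e-13 N/sqrt(Hz)


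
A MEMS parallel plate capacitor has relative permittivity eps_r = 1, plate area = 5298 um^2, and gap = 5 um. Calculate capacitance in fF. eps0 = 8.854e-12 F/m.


Step 1: Convert area to m^2: A = 5298e-12 m^2
Step 2: Convert gap to m: d = 5e-6 m
Step 3: C = eps0 * eps_r * A / d
C = 8.854e-12 * 1 * 5298e-12 / 5e-6
Step 4: Convert to fF (multiply by 1e15).
C = 9.38 fF


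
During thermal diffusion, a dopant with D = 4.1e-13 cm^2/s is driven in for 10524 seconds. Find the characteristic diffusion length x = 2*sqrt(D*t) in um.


Step 1: Compute D*t = 4.1e-13 * 10524 = 4.31484e-09 cm^2
Step 2: sqrt(D*t) = 6.56874e-05 cm
Step 3: x = 2 * 6.56874e-05 cm = 1.313748e-04 cm
Step 4: Convert to um (1 cm = 1e4 um): x = 1.314 um


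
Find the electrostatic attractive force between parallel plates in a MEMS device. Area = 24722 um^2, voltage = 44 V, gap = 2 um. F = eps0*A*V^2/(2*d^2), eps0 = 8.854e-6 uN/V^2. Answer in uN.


Step 1: Identify parameters.
eps0 = 8.854e-6 uN/V^2, A = 24722 um^2, V = 44 V, d = 2 um
Step 2: Compute V^2 = 44^2 = 1936
Step 3: Compute d^2 = 2^2 = 4
Step 4: F = 0.5 * 8.854e-6 * 24722 * 1936 / 4
F = 52.971 uN


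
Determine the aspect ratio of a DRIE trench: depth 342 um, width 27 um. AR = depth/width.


Step 1: AR = depth / width
Step 2: AR = 342 / 27
AR = 12.7


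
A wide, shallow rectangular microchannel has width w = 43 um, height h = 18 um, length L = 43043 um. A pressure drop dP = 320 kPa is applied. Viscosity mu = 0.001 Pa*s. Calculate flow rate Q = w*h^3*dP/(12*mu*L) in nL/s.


Step 1: Convert all dimensions to SI (meters).
w = 43e-6 m, h = 18e-6 m, L = 43043e-6 m, dP = 320e3 Pa
Step 2: Q = w * h^3 * dP / (12 * mu * L)
Q = 43e-6 * (18e-6)^3 * 320e3 / (12 * 0.001 * 43043e-6) = 1.5536464e-10 m^3/s
Step 3: Convert Q from m^3/s to nL/s (1 m^3 = 1e12 nL, so multiply by 1e12).
Q = 155.365 nL/s


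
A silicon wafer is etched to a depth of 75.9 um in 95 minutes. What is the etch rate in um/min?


Step 1: Etch rate = depth / time
Step 2: rate = 75.9 / 95
rate = 0.799 um/min


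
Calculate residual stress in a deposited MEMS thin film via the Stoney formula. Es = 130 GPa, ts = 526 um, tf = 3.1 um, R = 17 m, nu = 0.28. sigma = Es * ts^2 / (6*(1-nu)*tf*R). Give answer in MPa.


Step 1: Compute numerator: Es * ts^2 = 130 * 526^2 = 35967880 (GPa*um^2)
Step 2: Compute denominator (R in um): 6*(1-nu)*tf*R = 6*0.72*3.1*17e6 = 227664000.0 (um^2)
Step 3: sigma (GPa) = 35967880 / 227664000.0 = 1.57987e-01 GPa
Step 4: Convert to MPa (x1000): sigma = 158.0 MPa


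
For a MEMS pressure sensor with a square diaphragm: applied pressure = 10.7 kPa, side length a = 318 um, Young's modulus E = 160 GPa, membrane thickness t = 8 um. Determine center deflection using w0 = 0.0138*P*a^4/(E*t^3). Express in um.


Step 1: Convert pressure to compatible units (E is in GPa, so P in GPa).
P = 10.7 kPa = 10.7e-6 GPa
Step 2: Compute numerator: 0.0138 * P * a^4.
a^4 = 318^4 = 10226063376
numerator = 0.0138 * 10.7e-6 * 10226063376 = 1.51e+03
Step 3: Compute denominator: E * t^3 = 160 * 8^3 = 81920
Step 4: w0 = numerator / denominator = 1.51e+03 / 81920 = 0.0184 um


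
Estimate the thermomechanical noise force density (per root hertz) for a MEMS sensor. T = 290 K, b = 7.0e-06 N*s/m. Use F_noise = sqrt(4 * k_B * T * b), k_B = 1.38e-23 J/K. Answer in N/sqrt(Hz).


Step 1: Compute 4 * k_B * T * b
= 4 * 1.38e-23 * 290 * 7.0e-06
= 1.1206e-25 N^2/Hz
Step 2: F_noise = sqrt(1.1206e-25)
F_noise = 3.35e-13 N/sqrt(Hz)


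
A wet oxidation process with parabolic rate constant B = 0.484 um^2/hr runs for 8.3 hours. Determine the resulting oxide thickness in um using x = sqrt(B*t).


Step 1: Compute B*t = 0.484 * 8.3 = 4.0172
Step 2: x = sqrt(4.0172)
x = 2.004 um


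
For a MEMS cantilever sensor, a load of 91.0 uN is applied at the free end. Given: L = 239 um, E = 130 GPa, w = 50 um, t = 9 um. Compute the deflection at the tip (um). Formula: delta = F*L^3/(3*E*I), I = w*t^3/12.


Step 1: Calculate the second moment of area.
I = w * t^3 / 12 = 50 * 9^3 / 12 = 3037.5 um^4
Step 2: Convert E to consistent units (1 GPa = 1000 uN/um^2).
E = 130 GPa = 130000 uN/um^2
Step 3: Calculate tip deflection.
delta = F * L^3 / (3 * E * I)
delta = 91.0 * 239^3 / (3 * 130000 * 3037.5)
delta = 1.0487 um


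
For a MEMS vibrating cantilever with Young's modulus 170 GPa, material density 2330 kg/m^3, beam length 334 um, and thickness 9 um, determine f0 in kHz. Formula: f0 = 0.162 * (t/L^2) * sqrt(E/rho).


Step 1: Convert units to SI.
t_SI = 9e-6 m, L_SI = 334e-6 m
Step 2: Calculate sqrt(E/rho).
sqrt(170e9 / 2330) = 8541.74 m/s
Step 3: Compute f0.
f0 = 0.162 * 9e-6 / (334e-6)^2 * 8541.74 = 111637.7 Hz = 111.64 kHz


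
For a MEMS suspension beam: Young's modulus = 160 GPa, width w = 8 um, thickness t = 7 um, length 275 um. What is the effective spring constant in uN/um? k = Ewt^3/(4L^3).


Step 1: Convert E to consistent units (1 GPa = 1000 uN/um^2).
E = 160 GPa = 160000 uN/um^2
Step 2: Compute t^3 = 7^3 = 343
Step 3: Compute L^3 = 275^3 = 20796875
Step 4: k = 160000 * 8 * 343 / (4 * 20796875)
k = 5.2777 uN/um


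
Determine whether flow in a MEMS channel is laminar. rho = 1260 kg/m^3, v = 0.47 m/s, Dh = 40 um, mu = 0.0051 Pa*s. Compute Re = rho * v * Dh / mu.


Step 1: Convert Dh to meters: Dh = 40e-6 m
Step 2: Re = rho * v * Dh / mu
Re = 1260 * 0.47 * 40e-6 / 0.0051
Re = 4.645
Since Re = 4.645 is below ~2300, the flow is laminar.


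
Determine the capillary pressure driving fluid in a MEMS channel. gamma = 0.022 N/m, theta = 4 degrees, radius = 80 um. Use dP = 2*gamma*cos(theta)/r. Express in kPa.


Step 1: cos(4 deg) = 0.9976
Step 2: Convert r to m: r = 80e-6 m
Step 3: dP = 2 * 0.022 * 0.9976 / 80e-6 = 548.7 Pa
Step 4: Convert Pa to kPa (divide by 1000).
dP = 0.55 kPa


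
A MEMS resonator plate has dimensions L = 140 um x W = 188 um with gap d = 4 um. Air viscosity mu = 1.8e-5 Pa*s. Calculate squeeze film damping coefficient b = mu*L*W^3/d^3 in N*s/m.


Step 1: Convert to SI.
L = 140e-6 m, W = 188e-6 m, d = 4e-6 m
Step 2: W^3 = (188e-6)^3 = 6.64e-12 m^3
Step 3: d^3 = (4e-6)^3 = 6.40e-17 m^3
Step 4: b = 1.8e-5 * 140e-6 * 6.64e-12 / 6.40e-17
b = 2.62e-04 N*s/m


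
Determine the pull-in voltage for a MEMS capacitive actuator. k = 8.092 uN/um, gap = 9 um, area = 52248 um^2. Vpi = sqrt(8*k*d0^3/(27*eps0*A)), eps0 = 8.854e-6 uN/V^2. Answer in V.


Step 1: Compute numerator: 8 * k * d0^3 = 8 * 8.092 * 9^3 = 47192.544
Step 2: Compute denominator: 27 * eps0 * A = 27 * 8.854e-6 * 52248 = 12.490302
Step 3: Vpi = sqrt(47192.544 / 12.490302)
Vpi = 61.47 V


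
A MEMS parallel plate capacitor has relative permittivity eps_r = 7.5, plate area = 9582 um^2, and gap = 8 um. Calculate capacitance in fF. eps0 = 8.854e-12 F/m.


Step 1: Convert area to m^2: A = 9582e-12 m^2
Step 2: Convert gap to m: d = 8e-6 m
Step 3: C = eps0 * eps_r * A / d
C = 8.854e-12 * 7.5 * 9582e-12 / 8e-6
Step 4: Convert to fF (multiply by 1e15).
C = 79.54 fF


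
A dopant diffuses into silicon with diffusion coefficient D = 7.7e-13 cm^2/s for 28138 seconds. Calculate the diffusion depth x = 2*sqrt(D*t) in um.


Step 1: Compute D*t = 7.7e-13 * 28138 = 2.166626e-08 cm^2
Step 2: sqrt(D*t) = 1.47195e-04 cm
Step 3: x = 2 * 1.47195e-04 cm = 2.9439e-04 cm
Step 4: Convert to um (1 cm = 1e4 um): x = 2.944 um


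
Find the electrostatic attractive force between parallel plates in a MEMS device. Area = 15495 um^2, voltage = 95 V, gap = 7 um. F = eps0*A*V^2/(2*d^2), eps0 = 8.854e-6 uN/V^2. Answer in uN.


Step 1: Identify parameters.
eps0 = 8.854e-6 uN/V^2, A = 15495 um^2, V = 95 V, d = 7 um
Step 2: Compute V^2 = 95^2 = 9025
Step 3: Compute d^2 = 7^2 = 49
Step 4: F = 0.5 * 8.854e-6 * 15495 * 9025 / 49
F = 12.634 uN


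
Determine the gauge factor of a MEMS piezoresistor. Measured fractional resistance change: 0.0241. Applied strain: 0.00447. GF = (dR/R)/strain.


Step 1: Identify values.
dR/R = 0.0241, strain = 0.00447
Step 2: GF = (dR/R) / strain = 0.0241 / 0.00447
GF = 5.4


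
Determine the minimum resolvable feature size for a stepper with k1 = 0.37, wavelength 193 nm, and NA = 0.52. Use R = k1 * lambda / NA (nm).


Step 1: Identify values: k1 = 0.37, lambda = 193 nm, NA = 0.52
Step 2: R = k1 * lambda / NA
R = 0.37 * 193 / 0.52
R = 137.3 nm


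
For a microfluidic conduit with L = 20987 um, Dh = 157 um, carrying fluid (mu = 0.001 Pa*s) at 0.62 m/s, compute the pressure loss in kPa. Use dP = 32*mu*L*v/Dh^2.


Step 1: Convert to SI: L = 20987e-6 m, Dh = 157e-6 m
Step 2: dP = 32 * 0.001 * 20987e-6 * 0.62 / (157e-6)^2
Step 3: dP = 16892.45 Pa
Step 4: Convert to kPa: dP = 16.89 kPa
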